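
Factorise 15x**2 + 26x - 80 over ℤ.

(3x + 10)(5x - 8)

Need a pair with product 15·(-80) = -1200 and sum 26: that's 50 and -24.
Split the middle term: 15x**2 + 50x - 24x - 80 = 5x(3x + 10) - 8(3x + 10).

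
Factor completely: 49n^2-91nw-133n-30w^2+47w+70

(7n+2w-5)(7n-15w-14)

Group: 7n(7n-15w-14) + (2w-5)(7n-15w-14); both groups contain (7n-15w-14).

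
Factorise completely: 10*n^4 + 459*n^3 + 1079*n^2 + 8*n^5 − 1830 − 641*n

Trying the rational-root candidates, n = −3/2 is a root, so (2*n + 3) divides it; the quotient is 4*n^4 − n^3 + 231*n^2 + 193*n − 610.
Next, n = −2 is a root, so (n + 2) is a factor; dividing leaves 4*n^3 − 9*n^2 + 249*n − 305.
Then n = 5/4 is a root, so (4*n − 5) is a factor; dividing leaves n^2 − n + 61.
The quadratic n^2 − n + 61 has discriminant −243 < 0 and is irreducible over ℤ.

(2*n + 3)*(4*n − 5)*(n + 2)*(n^2 − n + 61)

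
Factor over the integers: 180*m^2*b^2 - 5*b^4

5*b^2*(6*m - b)*(6*m + b)

Pull out the common factor 5*b^2; 36*m^2 - b^2 is a difference of squares.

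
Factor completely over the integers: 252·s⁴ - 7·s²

7·s²·(6·s + 1)·(6·s - 1)

Every term has a factor of 7·s². Then 36·s² - 1 = (6·s)² − (1)².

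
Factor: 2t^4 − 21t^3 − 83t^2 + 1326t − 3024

(2t − 7)(t + 8)(t − 6)(t − 9)

Among the possible rational roots, t = 6 is a root, so (t − 6) divides it; the quotient is 2t^3 − 9t^2 − 137t + 504.
Next, t = 7/2 is a root, so (2t − 7) is a factor; dividing leaves t^2 − t − 72.
The remaining quadratic factors as (t + 8)(t − 9).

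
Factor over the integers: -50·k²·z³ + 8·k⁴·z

Factor out 2·k²·z, leaving 4·k² - 25·z², which is a difference of two squares.

2·k²·z·(2·k + 5·z)·(2·k - 5·z)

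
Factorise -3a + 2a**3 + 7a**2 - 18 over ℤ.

(2a - 3)(a + 2)(a + 3)

Among the possible rational roots, a = -3 is a root, so (a + 3) is a factor; dividing leaves 2a**2 + a - 6.
The remaining quadratic factors as (a + 2)(2a - 3).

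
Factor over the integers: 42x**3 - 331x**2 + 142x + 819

Trying the rational-root candidates, x = -9/7 is a root, giving the factor (7x + 9) and quotient 6x**2 - 55x + 91.
The remaining quadratic factors as (6x - 13)(x - 7).

(6x - 13)(7x + 9)(x - 7)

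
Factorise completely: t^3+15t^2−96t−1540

Among the possible rational roots, t = −14 is a root, so (t+14) divides it; the quotient is t^2+t−110.
The remaining quadratic factors as (t+11)(t−10).

(t+11)(t+14)(t−10)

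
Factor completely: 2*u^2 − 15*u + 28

Need a pair with product 2·28 = 56 and sum −15: that's −8 and −7.
Split the middle term: 2*u^2 − 8*u − 7*u + 28 = 2*u*(u − 4) − 7*(u − 4).

(2*u − 7)*(u − 4)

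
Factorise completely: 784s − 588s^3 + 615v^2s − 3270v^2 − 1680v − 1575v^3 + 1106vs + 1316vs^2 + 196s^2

Group: 15v(−105v^2 − 8vs − 218v + 84s^2 − 28s − 112) − 7s(−105v^2 − 8vs − 218v + 84s^2 − 28s − 112); both groups contain (−105v^2 − 8vs − 218v + 84s^2 − 28s − 112), so (15v − 7s) is a factor with cofactor −105v^2 − 8vs − 218v + 84s^2 − 28s − 112.
The cofactor groups again: −105v^2 − 8vs − 218v + 84s^2 − 28s − 112 = −15v(7v − 6s + 8) + (−14s − 14)(7v − 6s + 8); both groups contain (7v − 6s + 8), giving −(15v + 14s + 14)(7v − 6s + 8).

−(7v − 6s + 8)(15v − 7s)(15v + 14s + 14)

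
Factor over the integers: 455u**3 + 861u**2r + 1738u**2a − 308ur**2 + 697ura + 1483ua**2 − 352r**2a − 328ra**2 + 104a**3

Group: 7u(65u**2 + 123ur + 174ua − 44r**2 − 41ra + 13a**2) + 8a(65u**2 + 123ur + 174ua − 44r**2 − 41ra + 13a**2); both groups contain (65u**2 + 123ur + 174ua − 44r**2 − 41ra + 13a**2), so (7u + 8a) is a factor with cofactor 65u**2 + 123ur + 174ua − 44r**2 − 41ra + 13a**2.
The cofactor groups again: 65u**2 + 123ur + 174ua − 44r**2 − 41ra + 13a**2 = 5u(13u − 4r + a) + (11r + 13a)(13u − 4r + a); both groups contain (13u − 4r + a), giving (5u + 11r + 13a)(13u − 4r + a).

(5u + 11r + 13a)(7u + 8a)(13u − 4r + a)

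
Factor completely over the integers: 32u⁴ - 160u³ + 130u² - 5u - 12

(2u - 1)(4u + 1)(4u - 3)(u - 4)

Trying the rational-root candidates, u = 1/2 is a root, so (2u - 1) divides it; the quotient is 16u³ - 72u² + 29u + 12.
Then u = 3/4 is a root, so (4u - 3) is a factor; dividing leaves 4u² - 15u - 4.
The remaining quadratic factors as (u - 4)(4u + 1).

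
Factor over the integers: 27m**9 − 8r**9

Recognize a difference of cubes with the parts 3m**3 and 2r**3.

−(2r**3 − 3m**3)(4r**6 + 6r**3m**3 + 9m**6)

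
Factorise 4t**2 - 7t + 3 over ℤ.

(4t - 3)(t - 1)

Need a pair with product 4·3 = 12 and sum -7: that's -3 and -4.
Split the middle term: 4t**2 - 3t - 4t + 3 = t(4t - 3) - (4t - 3).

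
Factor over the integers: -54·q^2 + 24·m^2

Every term has a factor of 6. Then 4·m^2 - 9·q^2 = (2·m)² − (3·q)².

6·(2·m + 3·q)·(2·m - 3·q)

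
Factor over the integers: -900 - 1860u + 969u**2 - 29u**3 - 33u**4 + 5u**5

Trying the rational-root candidates, u = -2/5 is a root, giving the factor (5u + 2) and quotient u**4 - 7u**3 - 3u**2 + 195u - 450.
Then u = 3 is a root, so (u - 3) divides it; the quotient is u**3 - 4u**2 - 15u + 150.
Then u = -5 is a root, so (u + 5) divides it; the quotient is u**2 - 9u + 30.
The quadratic u**2 - 9u + 30 has discriminant -39 < 0 and is irreducible over ℤ.

(5u + 2)(u + 5)(u - 3)(u**2 - 9u + 30)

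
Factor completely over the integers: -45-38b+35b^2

Need a pair with product 35·(-45) = -1575 and sum -38: that's 25 and -63.
Split the middle term: 35b^2+25b - 63b-45 = 5b(7b+5) - 9(7b+5).

(5b-9)(7b+5)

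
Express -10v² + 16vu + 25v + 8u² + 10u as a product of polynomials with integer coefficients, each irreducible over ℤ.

-(2v - 4u - 5)(5v + 2u)

Group: -5v(2v - 4u - 5) - 2u(2v - 4u - 5); both groups contain (2v - 4u - 5).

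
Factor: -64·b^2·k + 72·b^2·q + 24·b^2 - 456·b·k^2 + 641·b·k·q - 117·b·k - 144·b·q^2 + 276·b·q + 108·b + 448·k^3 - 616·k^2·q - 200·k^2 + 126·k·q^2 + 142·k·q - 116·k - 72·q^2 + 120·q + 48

-(8·b - 7·k + 4)·(8·k - 9·q - 3)·(b + 8·k - 2·q + 4)

Group: 8·k·(-8·b^2 - 57·b·k + 16·b·q - 36·b + 56·k^2 - 14·k·q - 4·k + 8·q - 16) + (-9·q - 3)·(-8·b^2 - 57·b·k + 16·b·q - 36·b + 56·k^2 - 14·k·q - 4·k + 8·q - 16); both groups contain (-8·b^2 - 57·b·k + 16·b·q - 36·b + 56·k^2 - 14·k·q - 4·k + 8·q - 16), so (8·k - 9·q - 3) is a factor with cofactor -8·b^2 - 57·b·k + 16·b·q - 36·b + 56·k^2 - 14·k·q - 4·k + 8·q - 16.
The cofactor groups again: -8·b^2 - 57·b·k + 16·b·q - 36·b + 56·k^2 - 14·k·q - 4·k + 8·q - 16 = -b·(8·b - 7·k + 4) + (-8·k + 2·q - 4)·(8·b - 7·k + 4); both groups contain (8·b - 7·k + 4), giving -(b + 8·k - 2·q + 4)·(8·b - 7·k + 4).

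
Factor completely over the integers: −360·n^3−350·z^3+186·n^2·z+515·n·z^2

Group: 6·n·(−60·n^2−19·n·z+70·z^2) − 5·z·(−60·n^2−19·n·z+70·z^2); both groups contain (−60·n^2−19·n·z+70·z^2), so (6·n−5·z) is a factor with cofactor −60·n^2−19·n·z+70·z^2.
The cofactor groups again: −60·n^2−19·n·z+70·z^2 = −15·n·(4·n+5·z) + 14·z·(4·n+5·z); both groups contain (4·n+5·z), giving −(15·n−14·z)·(4·n+5·z).

−(15·n−14·z)·(4·n+5·z)·(6·n−5·z)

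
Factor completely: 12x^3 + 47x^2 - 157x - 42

(3x - 7)(4x + 1)(x + 6)

Testing divisors of the constant over divisors of the leading coefficient, x = 7/3 is a root, giving the factor (3x - 7) and quotient 4x^2 + 25x + 6.
The remaining quadratic factors as (x + 6)(4x + 1).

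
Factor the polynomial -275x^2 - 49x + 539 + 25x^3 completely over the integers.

Among the possible rational roots, x = -7/5 is a root, giving the factor (5x + 7) and quotient 5x^2 - 62x + 77.
The remaining quadratic factors as (5x - 7)(x - 11).

(5x + 7)(5x - 7)(x - 11)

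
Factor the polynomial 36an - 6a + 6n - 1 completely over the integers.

(6a + 1)(6n - 1)

Group as (36an - 6a) + (6n - 1) = 6a(6n - 1) + (6n - 1).
Both groups share the factor (6n - 1).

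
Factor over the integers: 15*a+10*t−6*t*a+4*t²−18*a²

Group: 2*t*(2*t−6*a+5) + 3*a*(2*t−6*a+5); both groups contain (2*t−6*a+5).

(2*t−6*a+5)*(2*t+3*a)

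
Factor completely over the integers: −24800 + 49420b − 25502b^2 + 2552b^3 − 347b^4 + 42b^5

Trying the rational-root candidates, b = 10/7 is a root, giving the factor (7b − 10) and quotient 6b^4 − 41b^3 + 306b^2 − 3206b + 2480.
Then b = 5/6 is a root, so (6b − 5) is a factor; dividing leaves b^3 − 6b^2 + 46b − 496.
Continuing, b = 8 is a root, giving the factor (b − 8) and quotient b^2 + 2b + 62.
The quadratic b^2 + 2b + 62 has discriminant −244 < 0 and is irreducible over ℤ.

(6b − 5)(7b − 10)(b − 8)(b^2 + 2b + 62)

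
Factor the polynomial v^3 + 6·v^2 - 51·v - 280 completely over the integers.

Among the possible rational roots, v = 7 is a root, giving the factor (v - 7) and quotient v^2 + 13·v + 40.
The remaining quadratic factors as (v + 5)(v + 8).

(v + 5)·(v + 8)·(v - 7)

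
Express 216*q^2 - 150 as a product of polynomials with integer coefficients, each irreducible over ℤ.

Pull out the common factor 6; 36*q^2 - 25 is a difference of squares.

6*(6*q + 5)*(6*q - 5)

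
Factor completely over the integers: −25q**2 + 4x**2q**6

q**2(2xq**2 + 5)(2xq**2 − 5)

Factor out q**2 first: what remains is 4x**2q**4 − 25.
Recognize a difference of squares with the parts 2xq**2 and 5.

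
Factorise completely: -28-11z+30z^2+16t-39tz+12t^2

(3t-6z+7)(4t-5z-4)

Group: 3t(4t-5z-4) + (-6z+7)(4t-5z-4); both groups contain (4t-5z-4).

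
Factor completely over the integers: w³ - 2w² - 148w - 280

Trying the rational-root candidates, w = -2 is a root, so (w + 2) is a factor; dividing leaves w² - 4w - 140.
The remaining quadratic factors as (w - 14)(w + 10).

(w + 10)(w + 2)(w - 14)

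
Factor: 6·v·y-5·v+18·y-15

Group as (6·v·y-5·v) + (18·y-15) = v·(6·y-5) + 3·(6·y-5).
Both groups share the factor (6·y-5).

(6·y-5)·(v+3)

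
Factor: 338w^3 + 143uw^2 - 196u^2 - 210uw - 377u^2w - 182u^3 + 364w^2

-(13u + 13w + 14)(14u - 13w)(u + 2w)

Group: 13u(-14u^2 - 15uw + 26w^2) + (13w + 14)(-14u^2 - 15uw + 26w^2); both groups contain (-14u^2 - 15uw + 26w^2), so (13u + 13w + 14) is a factor with cofactor -14u^2 - 15uw + 26w^2.
The cofactor groups again: -14u^2 - 15uw + 26w^2 = -14u(u + 2w) + 13w(u + 2w); both groups contain (u + 2w), giving -(14u - 13w)(u + 2w).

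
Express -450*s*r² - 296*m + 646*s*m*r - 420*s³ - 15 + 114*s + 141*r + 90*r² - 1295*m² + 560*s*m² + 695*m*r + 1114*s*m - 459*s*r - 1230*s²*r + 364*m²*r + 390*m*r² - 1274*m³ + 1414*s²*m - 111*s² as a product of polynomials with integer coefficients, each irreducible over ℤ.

-(15*s - 13*m - 3)*(4*s - 14*m + 10*r - 1)*(7*s + 7*m + 3*r + 5)

Group: 15*s*(-28*s² + 70*s*m - 82*s*r - 13*s + 98*m² - 28*m*r + 77*m - 30*r² - 47*r + 5) + (-13*m - 3)*(-28*s² + 70*s*m - 82*s*r - 13*s + 98*m² - 28*m*r + 77*m - 30*r² - 47*r + 5); both groups contain (-28*s² + 70*s*m - 82*s*r - 13*s + 98*m² - 28*m*r + 77*m - 30*r² - 47*r + 5), so (15*s - 13*m - 3) is a factor with cofactor -28*s² + 70*s*m - 82*s*r - 13*s + 98*m² - 28*m*r + 77*m - 30*r² - 47*r + 5.
The cofactor groups again: -28*s² + 70*s*m - 82*s*r - 13*s + 98*m² - 28*m*r + 77*m - 30*r² - 47*r + 5 = -7*s*(4*s - 14*m + 10*r - 1) + (-7*m - 3*r - 5)*(4*s - 14*m + 10*r - 1); both groups contain (4*s - 14*m + 10*r - 1), giving -(7*s + 7*m + 3*r + 5)*(4*s - 14*m + 10*r - 1).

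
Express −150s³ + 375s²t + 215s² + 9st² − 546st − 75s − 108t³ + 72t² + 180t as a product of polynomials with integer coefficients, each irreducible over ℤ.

−(5s − 12t)(5s − 3t − 3)(6s + 3t − 5)

Group: 6s(−25s² + 75st + 15s − 36t² − 36t) + (3t − 5)(−25s² + 75st + 15s − 36t² − 36t); both groups contain (−25s² + 75st + 15s − 36t² − 36t), so (6s + 3t − 5) is a factor with cofactor −25s² + 75st + 15s − 36t² − 36t.
The cofactor groups again: −25s² + 75st + 15s − 36t² − 36t = −5s(5s − 3t − 3) + 12t(5s − 3t − 3); both groups contain (5s − 3t − 3), giving −(5s − 12t)(5s − 3t − 3).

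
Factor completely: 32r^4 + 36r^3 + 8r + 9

Group as (32r^4 + 8r) + (36r^3 + 9) = 8r(4r^3 + 1) + 9(4r^3 + 1).
Both groups share the factor (4r^3 + 1).

(8r + 9)(4r^3 + 1)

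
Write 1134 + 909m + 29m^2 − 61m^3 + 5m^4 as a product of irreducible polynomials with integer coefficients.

(5m + 9)(m + 2)(m − 7)(m − 9)

Among the possible rational roots, m = 7 is a root, so (m − 7) is a factor; dividing leaves 5m^3 − 26m^2 − 153m − 162.
Next, m = −9/5 is a root, so (5m + 9) is a factor; dividing leaves m^2 − 7m − 18.
The remaining quadratic factors as (m − 9)(m + 2).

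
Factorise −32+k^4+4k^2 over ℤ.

(k+2)(k−2)(k^2+8)

Substitute u = k^2 to get a quadratic in u, then factor.
k^2+8 is irreducible over ℤ (always positive, so no real roots).
k^2−4 is a difference of squares.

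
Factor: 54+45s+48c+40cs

(5s+6)(8c+9)

Group as (40cs+48c) + (45s+54) = 8c(5s+6) + 9(5s+6).
Both groups share the factor (5s+6).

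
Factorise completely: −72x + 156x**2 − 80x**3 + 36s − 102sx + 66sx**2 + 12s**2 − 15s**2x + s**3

(s − 2x)(s − 5x + 6)(s − 8x + 6)

Group: s(s**2 − 10sx + 6s + 16x**2 − 12x) + (−5x + 6)(s**2 − 10sx + 6s + 16x**2 − 12x); both groups contain (s**2 − 10sx + 6s + 16x**2 − 12x), so (s − 5x + 6) is a factor with cofactor s**2 − 10sx + 6s + 16x**2 − 12x.
The cofactor groups again: s**2 − 10sx + 6s + 16x**2 − 12x = s(s − 8x + 6) − 2x(s − 8x + 6); both groups contain (s − 8x + 6), giving (s − 2x)(s − 8x + 6).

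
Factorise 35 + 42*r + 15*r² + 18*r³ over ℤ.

(6*r + 5)*(3*r² + 7)

Group as (18*r³ + 42*r) + (15*r² + 35) = 6*r*(3*r² + 7) + 5*(3*r² + 7).
Both groups share the factor (3*r² + 7).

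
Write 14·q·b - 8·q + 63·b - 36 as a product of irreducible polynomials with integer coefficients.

(2·q + 9)·(7·b - 4)

Group as (14·q·b - 8·q) + (63·b - 36) = 2·q·(7·b - 4) + 9·(7·b - 4).
Both groups share the factor (7·b - 4).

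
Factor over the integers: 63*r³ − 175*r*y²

7*r*(3*r + 5*y)*(3*r − 5*y)

Every term has a factor of 7*r. Then 9*r² − 25*y² = (3*r)² − (5*y)².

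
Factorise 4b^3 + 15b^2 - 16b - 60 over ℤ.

(4b + 15)(b + 2)(b - 2)

Testing divisors of the constant over divisors of the leading coefficient, b = -15/4 is a root, giving the factor (4b + 15) and quotient b^2 - 4.
The remaining quadratic factors as (b + 2)(b - 2).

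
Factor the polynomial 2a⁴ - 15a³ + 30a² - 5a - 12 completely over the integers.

Trying the rational-root candidates, a = 3 is a root, giving the factor (a - 3) and quotient 2a³ - 9a² + 3a + 4.
Continuing, a = -1/2 is a root, so (2a + 1) is a factor; dividing leaves a² - 5a + 4.
The remaining quadratic factors as (a - 4)(a - 1).

(2a + 1)(a - 1)(a - 3)(a - 4)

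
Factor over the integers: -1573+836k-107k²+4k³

(4k-11)(k-11)(k-13)

Trying the rational-root candidates, k = 11/4 is a root, giving the factor (4k-11) and quotient k²-24k+143.
The remaining quadratic factors as (k-11)(k-13).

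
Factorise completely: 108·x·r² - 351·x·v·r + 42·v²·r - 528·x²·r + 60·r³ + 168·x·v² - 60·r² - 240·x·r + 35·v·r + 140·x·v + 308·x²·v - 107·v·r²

Group: 4·x·(77·x·v - 132·x·r + 42·v² - 107·v·r + 35·v + 60·r² - 60·r) + r·(77·x·v - 132·x·r + 42·v² - 107·v·r + 35·v + 60·r² - 60·r); both groups contain (77·x·v - 132·x·r + 42·v² - 107·v·r + 35·v + 60·r² - 60·r), so (4·x + r) is a factor with cofactor 77·x·v - 132·x·r + 42·v² - 107·v·r + 35·v + 60·r² - 60·r.
The cofactor groups again: 77·x·v - 132·x·r + 42·v² - 107·v·r + 35·v + 60·r² - 60·r = 11·x·(7·v - 12·r) + (6·v - 5·r + 5)·(7·v - 12·r); both groups contain (7·v - 12·r), giving (11·x + 6·v - 5·r + 5)·(7·v - 12·r).

(7·v - 12·r)·(11·x + 6·v - 5·r + 5)·(4·x + r)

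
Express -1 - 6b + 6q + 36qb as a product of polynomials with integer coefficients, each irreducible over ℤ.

Group as (36qb + 6q) + (-6b - 1) = 6q(6b + 1) - (6b + 1).
Both groups share the factor (6b + 1).

(6b + 1)(6q - 1)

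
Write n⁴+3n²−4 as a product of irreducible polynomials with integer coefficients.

Substitute u = n² to get a quadratic in u, then factor.
n²+4 is irreducible over ℤ (sum of squares).
n²−1 is a difference of squares.

(n+1)(n−1)(n²+4)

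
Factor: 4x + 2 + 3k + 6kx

Group as (6kx + 3k) + (4x + 2) = 3k(2x + 1) + 2(2x + 1).
Both groups share the factor (2x + 1).

(2x + 1)(3k + 2)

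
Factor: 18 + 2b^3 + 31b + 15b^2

(2b + 9)(b + 1)(b + 2)

By the rational root theorem, b = −1 is a root, giving the factor (b + 1) and quotient 2b^2 + 13b + 18.
The remaining quadratic factors as (2b + 9)(b + 2).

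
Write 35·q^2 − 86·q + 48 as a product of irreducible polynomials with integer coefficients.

Need a pair with product 35·48 = 1680 and sum −86: that's −56 and −30.
Split the middle term: 35·q^2 − 56·q − 30·q + 48 = 7·q·(5·q − 8) − 6·(5·q − 8).

(5·q − 8)·(7·q − 6)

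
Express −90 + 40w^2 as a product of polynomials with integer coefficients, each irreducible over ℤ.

10(2w + 3)(2w − 3)

Every term has a factor of 10. Then 4w^2 − 9 = (2w)² − (3)².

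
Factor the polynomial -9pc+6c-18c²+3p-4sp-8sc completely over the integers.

Group: -4s(p+2c) + (-9c+3)(p+2c); both groups contain (p+2c).

-(p+2c)(4s+9c-3)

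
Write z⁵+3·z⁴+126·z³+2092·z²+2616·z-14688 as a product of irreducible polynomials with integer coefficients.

Among the possible rational roots, z = -4 is a root, giving the factor (z+4) and quotient z⁴-z³+130·z²+1572·z-3672.
Continuing, z = 2 is a root, giving the factor (z-2) and quotient z³+z²+132·z+1836.
Next, z = -9 is a root, giving the factor (z+9) and quotient z²-8·z+204.
The quadratic z²-8·z+204 has discriminant -752 < 0 and is irreducible over ℤ.

(z+4)·(z+9)·(z-2)·(z²-8·z+204)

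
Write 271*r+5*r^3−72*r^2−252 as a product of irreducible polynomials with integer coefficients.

By the rational root theorem, r = 4 is a root, so (r−4) is a factor; dividing leaves 5*r^2−52*r+63.
The remaining quadratic factors as (r−9)(5*r−7).

(5*r−7)*(r−4)*(r−9)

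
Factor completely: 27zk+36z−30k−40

Group as (27zk+36z) + (−30k−40) = 9z(3k+4) − 10(3k+4).
Both groups share the factor (3k+4).

(3k+4)(9z−10)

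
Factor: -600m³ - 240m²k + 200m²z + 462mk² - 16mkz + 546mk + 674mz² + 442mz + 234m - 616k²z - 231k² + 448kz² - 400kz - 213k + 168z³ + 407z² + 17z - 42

Group: 6m(-100m² - 40mk - 100mz - 50m + 77k² - 56kz + 71k - 21z² - 43z + 14) + (-8z - 3)(-100m² - 40mk - 100mz - 50m + 77k² - 56kz + 71k - 21z² - 43z + 14); both groups contain (-100m² - 40mk - 100mz - 50m + 77k² - 56kz + 71k - 21z² - 43z + 14), so (6m - 8z - 3) is a factor with cofactor -100m² - 40mk - 100mz - 50m + 77k² - 56kz + 71k - 21z² - 43z + 14.
The cofactor groups again: -100m² - 40mk - 100mz - 50m + 77k² - 56kz + 71k - 21z² - 43z + 14 = -10m(10m - 7k + 7z - 2) + (-11k - 3z - 7)(10m - 7k + 7z - 2); both groups contain (10m - 7k + 7z - 2), giving -(10m + 11k + 3z + 7)(10m - 7k + 7z - 2).

-(10m - 7k + 7z - 2)(10m + 11k + 3z + 7)(6m - 8z - 3)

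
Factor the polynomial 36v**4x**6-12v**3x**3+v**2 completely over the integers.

Factor out v**2 first: what remains is 36v**2x**6-12vx**3+1.
Recognize a perfect-square trinomial with the parts 1 and 6vx**3.

v**2(6vx**3-1)**2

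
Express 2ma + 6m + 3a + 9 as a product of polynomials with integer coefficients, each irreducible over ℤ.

(2m + 3)(a + 3)

Group as (2ma + 6m) + (3a + 9) = 2m(a + 3) + 3(a + 3).
Both groups share the factor (a + 3).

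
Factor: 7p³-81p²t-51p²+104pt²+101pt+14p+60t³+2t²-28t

(7p+3t-2)(p-10t-7)(p-2t)

Group: p(7p²-67pt-51p-30t²-t+14) - 2t(7p²-67pt-51p-30t²-t+14); both groups contain (7p²-67pt-51p-30t²-t+14), so (p-2t) is a factor with cofactor 7p²-67pt-51p-30t²-t+14.
The cofactor groups again: 7p²-67pt-51p-30t²-t+14 = p(7p+3t-2) + (-10t-7)(7p+3t-2); both groups contain (7p+3t-2), giving (p-10t-7)(7p+3t-2).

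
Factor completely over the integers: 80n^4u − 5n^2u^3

Pull out the common factor 5n^2u; 16n^2 − u^2 is a difference of squares.

5n^2u(4n + u)(4n − u)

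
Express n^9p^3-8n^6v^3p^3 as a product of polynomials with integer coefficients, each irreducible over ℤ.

Pull out the common factor n^6p^3, leaving n^3-8v^3.
Recognize a difference of cubes with the parts n and 2v.

n^6p^3(n-2v)(n^2+2nv+4v^2)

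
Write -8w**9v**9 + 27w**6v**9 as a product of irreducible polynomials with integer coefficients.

-v**9w**6(2w - 3)(4w**2 + 6w + 9)

Pull out the common factor w**6v**9, leaving -8w**3 + 27.
Recognize a difference of cubes with the parts 3 and 2w.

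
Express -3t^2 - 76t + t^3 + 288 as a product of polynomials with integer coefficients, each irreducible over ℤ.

(t + 9)(t - 4)(t - 8)

By the rational root theorem, t = 8 is a root, so (t - 8) divides it; the quotient is t^2 + 5t - 36.
The remaining quadratic factors as (t + 9)(t - 4).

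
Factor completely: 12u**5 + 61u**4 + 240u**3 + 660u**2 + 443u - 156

Testing divisors of the constant over divisors of the leading coefficient, u = 1/4 is a root, so (4u - 1) is a factor; dividing leaves 3u**4 + 16u**3 + 64u**2 + 181u + 156.
Then u = -4/3 is a root, so (3u + 4) divides it; the quotient is u**3 + 4u**2 + 16u + 39.
Then u = -3 is a root, so (u + 3) divides it; the quotient is u**2 + u + 13.
The quadratic u**2 + u + 13 has discriminant -51 < 0 and is irreducible over ℤ.

(3u + 4)(4u - 1)(u + 3)(u**2 + u + 13)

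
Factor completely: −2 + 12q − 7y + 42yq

(6q − 1)(7y + 2)

Group as (42yq − 7y) + (12q − 2) = 7y(6q − 1) + 2(6q − 1).
Both groups share the factor (6q − 1).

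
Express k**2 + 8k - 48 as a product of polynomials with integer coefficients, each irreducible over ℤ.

(k + 12)(k - 4)

Two integers with product -48 and sum 8 are -4 and 12.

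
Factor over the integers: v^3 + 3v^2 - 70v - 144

(v + 2)(v + 9)(v - 8)

Among the possible rational roots, v = -2 is a root, giving the factor (v + 2) and quotient v^2 + v - 72.
The remaining quadratic factors as (v - 8)(v + 9).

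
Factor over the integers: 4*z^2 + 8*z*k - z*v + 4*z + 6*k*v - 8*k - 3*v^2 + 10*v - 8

Group: z*(4*z + 3*v - 4) + (2*k - v + 2)*(4*z + 3*v - 4); both groups contain (4*z + 3*v - 4).

(z + 2*k - v + 2)*(4*z + 3*v - 4)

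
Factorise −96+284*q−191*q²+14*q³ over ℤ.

Trying the rational-root candidates, q = 8/7 is a root, so (7*q−8) is a factor; dividing leaves 2*q²−25*q+12.
The remaining quadratic factors as (2*q−1)(q−12).

(2*q−1)*(7*q−8)*(q−12)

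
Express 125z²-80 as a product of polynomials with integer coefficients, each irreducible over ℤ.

5(5z+4)(5z-4)

Pull out the common factor 5; 25z²-16 is a difference of squares.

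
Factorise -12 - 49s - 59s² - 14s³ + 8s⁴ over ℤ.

Trying the rational-root candidates, s = -1/2 is a root, giving the factor (2s + 1) and quotient 4s³ - 9s² - 25s - 12.
Next, s = -1 is a root, so (s + 1) is a factor; dividing leaves 4s² - 13s - 12.
The remaining quadratic factors as (4s + 3)(s - 4).

(2s + 1)(4s + 3)(s + 1)(s - 4)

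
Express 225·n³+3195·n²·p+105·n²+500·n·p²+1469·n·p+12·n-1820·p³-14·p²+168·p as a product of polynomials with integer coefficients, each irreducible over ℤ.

(15·n+13·p+4)·(15·n-10·p+3)·(n+14·p)

Group: 15·n·(15·n²+200·n·p+3·n-140·p²+42·p) + (13·p+4)·(15·n²+200·n·p+3·n-140·p²+42·p); both groups contain (15·n²+200·n·p+3·n-140·p²+42·p), so (15·n+13·p+4) is a factor with cofactor 15·n²+200·n·p+3·n-140·p²+42·p.
The cofactor groups again: 15·n²+200·n·p+3·n-140·p²+42·p = n·(15·n-10·p+3) + 14·p·(15·n-10·p+3); both groups contain (15·n-10·p+3), giving (n+14·p)·(15·n-10·p+3).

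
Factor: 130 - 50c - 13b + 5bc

Group as (5bc - 13b) + (-50c + 130) = b(5c - 13) - 10(5c - 13).
Both groups share the factor (5c - 13).

(5c - 13)(b - 10)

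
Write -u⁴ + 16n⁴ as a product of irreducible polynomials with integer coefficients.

(2n + u)(2n - u)(4n² + u²)

Write as (4n²)² − (u²)², then factor 4n² - u² once more.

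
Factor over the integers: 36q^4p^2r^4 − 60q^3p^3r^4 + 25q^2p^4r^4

p^2q^2r^4(6q − 5p)^2

Pull out the common factor q^2p^2r^4, leaving 36q^2 − 60qp + 25p^2.
Recognize a perfect-square trinomial with the parts 6q and 5p.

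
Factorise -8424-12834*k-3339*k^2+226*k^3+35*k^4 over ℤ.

Among the possible rational roots, k = -12 is a root, so (k+12) divides it; the quotient is 35*k^3-194*k^2-1011*k-702.
Continuing, k = -6/7 is a root, giving the factor (7*k+6) and quotient 5*k^2-32*k-117.
The remaining quadratic factors as (k-9)(5*k+13).

(5*k+13)*(7*k+6)*(k+12)*(k-9)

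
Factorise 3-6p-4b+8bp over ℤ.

(2p-1)(4b-3)

Group as (8bp-4b) + (-6p+3) = 4b(2p-1) - 3(2p-1).
Both groups share the factor (2p-1).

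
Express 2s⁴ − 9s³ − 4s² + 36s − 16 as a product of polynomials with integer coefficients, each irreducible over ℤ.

(2s − 1)(s + 2)(s − 2)(s − 4)

Trying the rational-root candidates, s = −2 is a root, so (s + 2) divides it; the quotient is 2s³ − 13s² + 22s − 8.
Continuing, s = 4 is a root, giving the factor (s − 4) and quotient 2s² − 5s + 2.
The remaining quadratic factors as (s − 2)(2s − 1).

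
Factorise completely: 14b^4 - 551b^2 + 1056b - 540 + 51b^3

Trying the rational-root candidates, b = 6/7 is a root, giving the factor (7b - 6) and quotient 2b^3 + 9b^2 - 71b + 90.
Then b = 2 is a root, giving the factor (b - 2) and quotient 2b^2 + 13b - 45.
The remaining quadratic factors as (2b - 5)(b + 9).

(2b - 5)(7b - 6)(b + 9)(b - 2)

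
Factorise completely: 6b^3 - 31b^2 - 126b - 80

(6b + 5)(b + 2)(b - 8)

Trying the rational-root candidates, b = -5/6 is a root, so (6b + 5) divides it; the quotient is b^2 - 6b - 16.
The remaining quadratic factors as (b + 2)(b - 8).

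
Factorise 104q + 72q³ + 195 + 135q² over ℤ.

Group as (72q³ + 104q) + (135q² + 195) = 8q(9q² + 13) + 15(9q² + 13).
Both groups share the factor (9q² + 13).

(8q + 15)(9q² + 13)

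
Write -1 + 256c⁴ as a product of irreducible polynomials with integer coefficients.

Write as (16c²)² − (1)², then factor 16c² - 1 once more.

(4c + 1)(4c - 1)(16c² + 1)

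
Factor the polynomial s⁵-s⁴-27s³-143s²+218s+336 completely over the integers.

By the rational root theorem, s = -1 is a root, giving the factor (s+1) and quotient s⁴-2s³-25s²-118s+336.
Next, s = 2 is a root, giving the factor (s-2) and quotient s³-25s-168.
Next, s = 7 is a root, giving the factor (s-7) and quotient s²+7s+24.
The quadratic s²+7s+24 has discriminant -47 < 0 and is irreducible over ℤ.

(s+1)(s-2)(s-7)(s²+7s+24)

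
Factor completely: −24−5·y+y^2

(y+3)·(y−8)

Two integers with product −24 and sum −5 are 3 and −8.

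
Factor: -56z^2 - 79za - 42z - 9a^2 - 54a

-(7z + 9a)(8z + a + 6)

Group: -7z(8z + a + 6) - 9a(8z + a + 6); both groups contain (8z + a + 6).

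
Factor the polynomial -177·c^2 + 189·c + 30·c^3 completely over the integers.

3·c·(2·c - 9)·(5·c - 7)

Pull out the common factor 3·c, then factor the remaining trinomial.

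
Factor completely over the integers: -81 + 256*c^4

(4*c + 3)*(4*c - 3)*(16*c^2 + 9)

(4*c)⁴ − (3)⁴ = ((4*c)² − (3)²)((4*c)² + (3)²); the first factor splits again, the second (16*c^2 + 9) is irreducible.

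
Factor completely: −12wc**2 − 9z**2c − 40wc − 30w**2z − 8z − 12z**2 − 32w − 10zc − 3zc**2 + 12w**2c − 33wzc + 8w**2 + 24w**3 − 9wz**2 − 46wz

(2w − 3z − c − 2)(3w + 3c + 4)(4w + z)

Group: 3w(8w**2 − 10wz − 4wc − 8w − 3z**2 − zc − 2z) + (3c + 4)(8w**2 − 10wz − 4wc − 8w − 3z**2 − zc − 2z); both groups contain (8w**2 − 10wz − 4wc − 8w − 3z**2 − zc − 2z), so (3w + 3c + 4) is a factor with cofactor 8w**2 − 10wz − 4wc − 8w − 3z**2 − zc − 2z.
The cofactor groups again: 8w**2 − 10wz − 4wc − 8w − 3z**2 − zc − 2z = 2w(4w + z) + (−3z − c − 2)(4w + z); both groups contain (4w + z), giving (2w − 3z − c − 2)(4w + z).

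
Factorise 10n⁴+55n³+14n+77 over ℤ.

(2n+11)(5n³+7)

Group as (10n⁴+14n) + (55n³+77) = 2n(5n³+7) + 11(5n³+7).
Both groups share the factor (5n³+7).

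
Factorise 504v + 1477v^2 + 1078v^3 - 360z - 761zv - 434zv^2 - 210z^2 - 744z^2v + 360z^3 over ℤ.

(6z - 11v - 8)(5z - 7v)(12z + 14v + 9)

Group: 6z(60z^2 - 14zv + 45z - 98v^2 - 63v) + (-11v - 8)(60z^2 - 14zv + 45z - 98v^2 - 63v); both groups contain (60z^2 - 14zv + 45z - 98v^2 - 63v), so (6z - 11v - 8) is a factor with cofactor 60z^2 - 14zv + 45z - 98v^2 - 63v.
The cofactor groups again: 60z^2 - 14zv + 45z - 98v^2 - 63v = 5z(12z + 14v + 9) - 7v(12z + 14v + 9); both groups contain (12z + 14v + 9), giving (5z - 7v)(12z + 14v + 9).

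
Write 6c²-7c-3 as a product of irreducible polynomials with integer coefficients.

(2c-3)(3c+1)

Need a pair with product 6·(-3) = -18 and sum -7: that's 2 and -9.
Split the middle term: 6c²+2c - 9c-3 = 2c(3c+1) - 3(3c+1).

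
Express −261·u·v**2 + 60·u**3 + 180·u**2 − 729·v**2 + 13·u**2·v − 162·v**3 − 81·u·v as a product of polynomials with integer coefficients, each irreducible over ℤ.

Group: 3·u·(20·u**2 − 9·u·v − 81·v**2) + (2·v + 9)·(20·u**2 − 9·u·v − 81·v**2); both groups contain (20·u**2 − 9·u·v − 81·v**2), so (3·u + 2·v + 9) is a factor with cofactor 20·u**2 − 9·u·v − 81·v**2.
The cofactor groups again: 20·u**2 − 9·u·v − 81·v**2 = 4·u·(5·u + 9·v) − 9·v·(5·u + 9·v); both groups contain (5·u + 9·v), giving (4·u − 9·v)·(5·u + 9·v).

(3·u + 2·v + 9)·(4·u − 9·v)·(5·u + 9·v)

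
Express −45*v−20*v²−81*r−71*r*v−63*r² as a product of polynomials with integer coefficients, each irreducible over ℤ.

−(7*r+4*v+9)*(9*r+5*v)

Group: −7*r*(9*r+5*v) + (−4*v−9)*(9*r+5*v); both groups contain (9*r+5*v).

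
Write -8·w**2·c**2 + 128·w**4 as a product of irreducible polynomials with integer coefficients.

8·w**2·(4·w - c)·(4·w + c)

Factor out 8·w**2, leaving 16·w**2 - c**2, which is a difference of two squares.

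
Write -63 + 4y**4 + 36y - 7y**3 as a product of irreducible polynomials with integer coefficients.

Group as (4y**4 + 36y) + (-7y**3 - 63) = 4y(y**3 + 9) - 7(y**3 + 9).
Both groups share the factor (y**3 + 9).

(4y - 7)(y**3 + 9)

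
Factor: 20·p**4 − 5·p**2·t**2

5·p**2·(2·p + t)·(2·p − t)

Factor out 5·p**2, leaving 4·p**2 − t**2, which is a difference of two squares.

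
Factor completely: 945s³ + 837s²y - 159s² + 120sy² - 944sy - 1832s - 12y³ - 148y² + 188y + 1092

Group: 15s(63s² + 60sy + 44s + 12y² - 8y - 84) + (-y - 13)(63s² + 60sy + 44s + 12y² - 8y - 84); both groups contain (63s² + 60sy + 44s + 12y² - 8y - 84), so (15s - y - 13) is a factor with cofactor 63s² + 60sy + 44s + 12y² - 8y - 84.
The cofactor groups again: 63s² + 60sy + 44s + 12y² - 8y - 84 = 9s(7s + 2y - 6) + (6y + 14)(7s + 2y - 6); both groups contain (7s + 2y - 6), giving (9s + 6y + 14)(7s + 2y - 6).

(15s - y - 13)(7s + 2y - 6)(9s + 6y + 14)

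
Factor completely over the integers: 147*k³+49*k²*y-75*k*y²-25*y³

Group: 7*k*(21*k²+22*k*y+5*y²) - 5*y*(21*k²+22*k*y+5*y²); both groups contain (21*k²+22*k*y+5*y²), so (7*k-5*y) is a factor with cofactor 21*k²+22*k*y+5*y².
The cofactor groups again: 21*k²+22*k*y+5*y² = 7*k*(3*k+y) + 5*y*(3*k+y); both groups contain (3*k+y), giving (7*k+5*y)*(3*k+y).

(3*k+y)*(7*k+5*y)*(7*k-5*y)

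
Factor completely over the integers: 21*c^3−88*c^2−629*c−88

(3*c+11)*(7*c+1)*(c−8)

Trying the rational-root candidates, c = −1/7 is a root, giving the factor (7*c+1) and quotient 3*c^2−13*c−88.
The remaining quadratic factors as (c−8)(3*c+11).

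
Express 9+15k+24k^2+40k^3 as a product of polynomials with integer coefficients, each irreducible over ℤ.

(5k+3)(8k^2+3)

Group as (40k^3+15k) + (24k^2+9) = 5k(8k^2+3) + 3(8k^2+3).
Both groups share the factor (8k^2+3).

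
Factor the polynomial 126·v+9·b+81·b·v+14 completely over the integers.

Group as (81·b·v+9·b) + (126·v+14) = 9·b·(9·v+1) + 14·(9·v+1).
Both groups share the factor (9·v+1).

(9·b+14)·(9·v+1)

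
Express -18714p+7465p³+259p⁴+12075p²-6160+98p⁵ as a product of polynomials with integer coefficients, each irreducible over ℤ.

(2p+5)(7p+2)(7p-8)(p²+p+77)

Testing divisors of the constant over divisors of the leading coefficient, p = -5/2 is a root, giving the factor (2p+5) and quotient 49p⁴+7p³+3715p²-3250p-1232.
Continuing, p = -2/7 is a root, so (7p+2) divides it; the quotient is 7p³-p²+531p-616.
Then p = 8/7 is a root, giving the factor (7p-8) and quotient p²+p+77.
The quadratic p²+p+77 has discriminant -307 < 0 and is irreducible over ℤ.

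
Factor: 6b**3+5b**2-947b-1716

(6b+11)(b+12)(b-13)

Testing divisors of the constant over divisors of the leading coefficient, b = 13 is a root, so (b-13) divides it; the quotient is 6b**2+83b+132.
The remaining quadratic factors as (6b+11)(b+12).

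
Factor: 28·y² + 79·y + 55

(4·y + 5)·(7·y + 11)

Need a pair with product 28·55 = 1540 and sum 79: that's 35 and 44.
Split the middle term: 28·y² + 35·y + 44·y + 55 = 7·y·(4·y + 5) + 11·(4·y + 5).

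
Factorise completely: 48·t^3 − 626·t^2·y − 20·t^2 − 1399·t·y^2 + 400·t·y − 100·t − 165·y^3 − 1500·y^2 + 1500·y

(6·t + 11·y − 10)·(8·t + y + 10)·(t − 15·y)

Group: 8·t·(6·t^2 − 79·t·y − 10·t − 165·y^2 + 150·y) + (y + 10)·(6·t^2 − 79·t·y − 10·t − 165·y^2 + 150·y); both groups contain (6·t^2 − 79·t·y − 10·t − 165·y^2 + 150·y), so (8·t + y + 10) is a factor with cofactor 6·t^2 − 79·t·y − 10·t − 165·y^2 + 150·y.
The cofactor groups again: 6·t^2 − 79·t·y − 10·t − 165·y^2 + 150·y = 6·t·(t − 15·y) + (11·y − 10)·(t − 15·y); both groups contain (t − 15·y), giving (6·t + 11·y − 10)·(t − 15·y).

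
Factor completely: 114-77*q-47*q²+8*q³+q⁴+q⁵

By the rational root theorem, q = 1 is a root, so (q-1) divides it; the quotient is q⁴+2*q³+10*q²-37*q-114.
Then q = -2 is a root, so (q+2) is a factor; dividing leaves q³+10*q-57.
Then q = 3 is a root, so (q-3) is a factor; dividing leaves q²+3*q+19.
The quadratic q²+3*q+19 has discriminant -67 < 0 and is irreducible over ℤ.

(q+2)*(q-1)*(q-3)*(q²+3*q+19)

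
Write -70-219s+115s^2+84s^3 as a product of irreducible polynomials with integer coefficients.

Among the possible rational roots, s = -2/7 is a root, giving the factor (7s+2) and quotient 12s^2+13s-35.
The remaining quadratic factors as (4s-5)(3s+7).

(3s+7)(4s-5)(7s+2)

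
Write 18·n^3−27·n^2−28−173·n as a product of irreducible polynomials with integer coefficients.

(3·n+7)·(6·n+1)·(n−4)

Among the possible rational roots, n = 4 is a root, so (n−4) divides it; the quotient is 18·n^2+45·n+7.
The remaining quadratic factors as (6·n+1)(3·n+7).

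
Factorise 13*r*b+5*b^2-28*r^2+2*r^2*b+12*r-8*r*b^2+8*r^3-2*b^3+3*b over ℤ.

Group: r*(8*r^2-6*r*b-4*r-2*b^2-b) + (b-3)*(8*r^2-6*r*b-4*r-2*b^2-b); both groups contain (8*r^2-6*r*b-4*r-2*b^2-b), so (r+b-3) is a factor with cofactor 8*r^2-6*r*b-4*r-2*b^2-b.
The cofactor groups again: 8*r^2-6*r*b-4*r-2*b^2-b = 2*r*(4*r+b) + (-2*b-1)*(4*r+b); both groups contain (4*r+b), giving (2*r-2*b-1)*(4*r+b).

(2*r-2*b-1)*(4*r+b)*(r+b-3)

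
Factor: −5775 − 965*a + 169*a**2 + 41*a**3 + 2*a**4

(2*a + 15)*(a + 11)*(a + 7)*(a − 5)

By the rational root theorem, a = −7 is a root, so (a + 7) is a factor; dividing leaves 2*a**3 + 27*a**2 − 20*a − 825.
Then a = −15/2 is a root, giving the factor (2*a + 15) and quotient a**2 + 6*a − 55.
The remaining quadratic factors as (a + 11)(a − 5).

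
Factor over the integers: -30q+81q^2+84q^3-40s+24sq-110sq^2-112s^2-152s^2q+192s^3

(6s-4q-5)(8s-7q+2)(4s+3q)

Group: 6s(32s^2-4sq+8s-21q^2+6q) + (-4q-5)(32s^2-4sq+8s-21q^2+6q); both groups contain (32s^2-4sq+8s-21q^2+6q), so (6s-4q-5) is a factor with cofactor 32s^2-4sq+8s-21q^2+6q.
The cofactor groups again: 32s^2-4sq+8s-21q^2+6q = 4s(8s-7q+2) + 3q(8s-7q+2); both groups contain (8s-7q+2), giving (4s+3q)(8s-7q+2).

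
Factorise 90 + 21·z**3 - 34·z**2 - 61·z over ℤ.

Testing divisors of the constant over divisors of the leading coefficient, z = -5/3 is a root, so (3·z + 5) is a factor; dividing leaves 7·z**2 - 23·z + 18.
The remaining quadratic factors as (7·z - 9)(z - 2).

(3·z + 5)·(7·z - 9)·(z - 2)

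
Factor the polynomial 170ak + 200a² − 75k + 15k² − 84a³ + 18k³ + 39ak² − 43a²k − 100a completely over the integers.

Group: 7a(−12a² − ak + 20a + 6k² + 15k) + (3k − 5)(−12a² − ak + 20a + 6k² + 15k); both groups contain (−12a² − ak + 20a + 6k² + 15k), so (7a + 3k − 5) is a factor with cofactor −12a² − ak + 20a + 6k² + 15k.
The cofactor groups again: −12a² − ak + 20a + 6k² + 15k = −4a(3a − 2k − 5) − 3k(3a − 2k − 5); both groups contain (3a − 2k − 5), giving −(4a + 3k)(3a − 2k − 5).

−(3a − 2k − 5)(4a + 3k)(7a + 3k − 5)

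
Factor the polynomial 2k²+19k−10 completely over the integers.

Need a pair with product 2·(−10) = −20 and sum 19: that's 20 and −1.
Split the middle term: 2k²+20k − k−10 = 2k(k+10) − (k+10).

(2k−1)(k+10)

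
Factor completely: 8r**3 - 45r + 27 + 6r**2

(2r - 3)(4r - 3)(r + 3)

By the rational root theorem, r = 3/2 is a root, giving the factor (2r - 3) and quotient 4r**2 + 9r - 9.
The remaining quadratic factors as (4r - 3)(r + 3).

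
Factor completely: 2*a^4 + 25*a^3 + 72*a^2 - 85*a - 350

(2*a + 5)*(a + 5)*(a + 7)*(a - 2)

By the rational root theorem, a = -7 is a root, so (a + 7) divides it; the quotient is 2*a^3 + 11*a^2 - 5*a - 50.
Continuing, a = 2 is a root, so (a - 2) divides it; the quotient is 2*a^2 + 15*a + 25.
The remaining quadratic factors as (a + 5)(2*a + 5).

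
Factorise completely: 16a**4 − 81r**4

(2a + 3r)(2a − 3r)(4a**2 + 9r**2)

Difference of squares twice: with A = 2a and B = 3r, A⁴ − B⁴ = (A² − B²)(A² + B²), and A² − B² factors again.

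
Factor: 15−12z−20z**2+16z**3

Group as (16z**3−12z) + (−20z**2+15) = 4z(4z**2−3) − 5(4z**2−3).
Both groups share the factor (4z**2−3).

(4z−5)(4z**2−3)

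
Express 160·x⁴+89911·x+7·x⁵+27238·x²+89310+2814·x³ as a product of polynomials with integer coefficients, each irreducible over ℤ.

Among the possible rational roots, x = −3 is a root, giving the factor (x+3) and quotient 7·x⁴+139·x³+2397·x²+20047·x+29770.
Continuing, x = −13/7 is a root, so (7·x+13) is a factor; dividing leaves x³+18·x²+309·x+2290.
Then x = −10 is a root, so (x+10) is a factor; dividing leaves x²+8·x+229.
The quadratic x²+8·x+229 has discriminant −852 < 0 and is irreducible over ℤ.

(7·x+13)·(x+10)·(x+3)·(x²+8·x+229)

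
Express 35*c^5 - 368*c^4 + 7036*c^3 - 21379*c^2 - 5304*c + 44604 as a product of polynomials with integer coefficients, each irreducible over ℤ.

(5*c - 14)*(7*c + 9)*(c - 2)*(c^2 - 7*c + 177)

Trying the rational-root candidates, c = 2 is a root, so (c - 2) divides it; the quotient is 35*c^4 - 298*c^3 + 6440*c^2 - 8499*c - 22302.
Continuing, c = 14/5 is a root, giving the factor (5*c - 14) and quotient 7*c^3 - 40*c^2 + 1176*c + 1593.
Continuing, c = -9/7 is a root, so (7*c + 9) divides it; the quotient is c^2 - 7*c + 177.
The quadratic c^2 - 7*c + 177 has discriminant -659 < 0 and is irreducible over ℤ.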